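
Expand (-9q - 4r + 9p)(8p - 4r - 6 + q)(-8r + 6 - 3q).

(-9q - 4r + 9p)(8p - 4r - 6 + q)(-8r + 6 - 3q)
= (-72pq + 36qr + 54q - 9q² - 32pr + 16r² + 24r - 4qr + 72p² - 36pr - 54p + 9pq)(-8r + 6 - 3q)    [distributive law]
= (-63pq + 32qr + 54q - 9q² - 68pr + 16r² + 24r + 72p² - 54p)(-8r + 6 - 3q)    [combine like terms]
= 504pqr - 378pq + 189pq² - 256qr² + 192qr - 96q²r - 432qr + 324q - 162q² + 72q²r - 54q² + 27q³ + 544pr² - 408pr + 204pqr - 128r³ + 96r² - 48qr² - 192r² + 144r - 72qr - 576p²r + 432p² - 216p²q + 432pr - 324p + 162pq    [distributive law]
= 708pqr - 216pq + 189pq² - 304qr² - 312qr - 24q²r + 324q - 216q² + 27q³ + 544pr² + 24pr - 128r³ - 96r² + 144r - 576p²r + 432p² - 216p²q - 324p    [combine like terms]

708pqr - 216pq + 189pq² - 304qr² - 312qr - 24q²r + 324q - 216q² + 27q³ + 544pr² + 24pr - 128r³ - 96r² + 144r - 576p²r + 432p² - 216p²q - 324p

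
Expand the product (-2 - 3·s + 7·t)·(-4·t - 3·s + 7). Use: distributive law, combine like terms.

57·t - 15·s - 14 - 9·s·t + 9·s^2 - 28·t^2

(-2 - 3·s + 7·t)·(-4·t - 3·s + 7)
= 8·t + 6·s - 14 + 12·s·t + 9·s^2 - 21·s - 28·t^2 - 21·s·t + 49·t    [distributive law]
= 57·t - 15·s - 14 - 9·s·t + 9·s^2 - 28·t^2    [combine like terms]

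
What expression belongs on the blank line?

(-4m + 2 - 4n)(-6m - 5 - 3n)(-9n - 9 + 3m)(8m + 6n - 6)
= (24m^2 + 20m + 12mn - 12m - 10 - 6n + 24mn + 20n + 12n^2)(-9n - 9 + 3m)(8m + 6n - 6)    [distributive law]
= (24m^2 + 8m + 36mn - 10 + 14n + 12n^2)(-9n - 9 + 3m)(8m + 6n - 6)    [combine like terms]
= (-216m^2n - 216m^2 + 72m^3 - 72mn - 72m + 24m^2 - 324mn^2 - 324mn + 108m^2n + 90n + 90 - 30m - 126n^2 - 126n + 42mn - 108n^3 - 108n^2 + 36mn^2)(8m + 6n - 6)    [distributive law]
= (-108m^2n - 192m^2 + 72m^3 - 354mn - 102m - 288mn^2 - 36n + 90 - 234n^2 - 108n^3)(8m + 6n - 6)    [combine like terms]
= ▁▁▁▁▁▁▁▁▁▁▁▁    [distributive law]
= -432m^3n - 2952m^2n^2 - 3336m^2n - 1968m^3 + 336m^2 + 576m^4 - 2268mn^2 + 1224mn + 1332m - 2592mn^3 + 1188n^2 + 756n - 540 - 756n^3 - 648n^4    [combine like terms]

After distributive law, the bracketed line is:

-864m^3n - 648m^2n^2 + 648m^2n - 1536m^3 - 1152m^2n + 1152m^2 + 576m^4 + 432m^3n - 432m^3 - 2832m^2n - 2124mn^2 + 2124mn - 816m^2 - 612mn + 612m - 2304m^2n^2 - 1728mn^3 + 1728mn^2 - 288mn - 216n^2 + 216n + 720m + 540n - 540 - 1872mn^2 - 1404n^3 + 1404n^2 - 864mn^3 - 648n^4 + 648n^3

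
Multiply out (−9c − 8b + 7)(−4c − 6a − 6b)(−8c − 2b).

(−9c − 8b + 7)(−4c − 6a − 6b)(−8c − 2b)
= (36c^2 + 54ac + 54bc + 32bc + 48ab + 48b^2 − 28c − 42a − 42b)(−8c − 2b)    [distributive law]
= (36c^2 + 54ac + 86bc + 48ab + 48b^2 − 28c − 42a − 42b)(−8c − 2b)    [combine like terms]
= −288c^3 − 72bc^2 − 432ac^2 − 108abc − 688bc^2 − 172b^2c − 384abc − 96ab^2 − 384b^2c − 96b^3 + 224c^2 + 56bc + 336ac + 84ab + 336bc + 84b^2    [distributive law]
= −288c^3 − 760bc^2 − 432ac^2 − 492abc − 556b^2c − 96ab^2 − 96b^3 + 224c^2 + 392bc + 336ac + 84ab + 84b^2    [combine like terms]

−288c^3 − 760bc^2 − 432ac^2 − 492abc − 556b^2c − 96ab^2 − 96b^3 + 224c^2 + 392bc + 336ac + 84ab + 84b^2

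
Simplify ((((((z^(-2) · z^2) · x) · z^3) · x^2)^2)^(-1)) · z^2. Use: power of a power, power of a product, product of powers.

x^(-6)·z^(-4)

((((((z^(-2) · z^2) · x) · z^3) · x^2)^2)^(-1)) · z^2
= (((((z^(-2) · z^2) · x) · z^3) · x^2)^(-2)) · z^2    [power of a power]
= (((((z^(-2) · z^2) · x) · z^3)^(-2)) · ((x^2)^(-2))) · z^2    [power of a product]
= (((((z^(-2) · z^2) · x)^(-2)) · ((z^3)^(-2))) · ((x^2)^(-2))) · z^2    [power of a product]
= (((((z^(-2) · z^2)^(-2)) · (x^(-2))) · ((z^3)^(-2))) · ((x^2)^(-2))) · z^2    [power of a product]
= ((((((z^(-2))^(-2)) · ((z^2)^(-2))) · (x^(-2))) · ((z^3)^(-2))) · ((x^2)^(-2))) · z^2    [power of a product]
= ((((z^4 · ((z^2)^(-2))) · (x^(-2))) · ((z^3)^(-2))) · ((x^2)^(-2))) · z^2    [power of a power]
= ((((z^4 · z^(-4)) · (x^(-2))) · ((z^3)^(-2))) · ((x^2)^(-2))) · z^2    [power of a power]
= (((z^0 · (x^(-2))) · ((z^3)^(-2))) · ((x^2)^(-2))) · z^2    [product of powers]
= (((z^0 · x^(-2)) · z^(-6)) · ((x^2)^(-2))) · z^2    [power of a power]
= (((z^0 · x^(-2)) · z^(-6)) · x^(-4)) · z^2    [power of a power]
= x^(-6)·z^(-4)    [product of powers]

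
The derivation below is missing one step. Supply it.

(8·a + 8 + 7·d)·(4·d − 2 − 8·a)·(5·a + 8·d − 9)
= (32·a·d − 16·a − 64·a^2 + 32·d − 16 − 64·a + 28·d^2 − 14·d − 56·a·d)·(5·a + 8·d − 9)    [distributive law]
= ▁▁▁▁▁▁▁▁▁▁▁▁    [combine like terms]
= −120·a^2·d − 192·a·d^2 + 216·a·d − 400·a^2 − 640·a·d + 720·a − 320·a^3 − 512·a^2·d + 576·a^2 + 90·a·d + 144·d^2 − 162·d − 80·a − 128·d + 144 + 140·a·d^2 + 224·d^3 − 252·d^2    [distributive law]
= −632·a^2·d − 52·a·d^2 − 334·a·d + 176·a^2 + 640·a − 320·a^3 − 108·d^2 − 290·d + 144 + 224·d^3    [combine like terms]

By combine like terms:

(−24·a·d − 80·a − 64·a^2 + 18·d − 16 + 28·d^2)·(5·a + 8·d − 9)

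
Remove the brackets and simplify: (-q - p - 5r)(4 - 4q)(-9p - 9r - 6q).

60pq + 156qr + 24q^2 - 60pq^2 - 156q^2r - 24q^3 + 36p^2 + 216pr - 36p^2q - 216pqr + 180r^2 - 180qr^2

(-q - p - 5r)(4 - 4q)(-9p - 9r - 6q)
= (-4q + 4q^2 - 4p + 4pq - 20r + 20qr)(-9p - 9r - 6q)    [distributive law]
= 36pq + 36qr + 24q^2 - 36pq^2 - 36q^2r - 24q^3 + 36p^2 + 36pr + 24pq - 36p^2q - 36pqr - 24pq^2 + 180pr + 180r^2 + 120qr - 180pqr - 180qr^2 - 120q^2r    [distributive law]
= 60pq + 156qr + 24q^2 - 60pq^2 - 156q^2r - 24q^3 + 36p^2 + 216pr - 36p^2q - 216pqr + 180r^2 - 180qr^2    [combine like terms]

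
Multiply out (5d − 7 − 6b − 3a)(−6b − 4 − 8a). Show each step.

(5d − 7 − 6b − 3a)(−6b − 4 − 8a)
= −30bd − 20d − 40ad + 42b + 28 + 56a + 36b^2 + 24b + 48ab + 18ab + 12a + 24a^2    [distributive law]
= −30bd − 20d − 40ad + 66b + 28 + 68a + 36b^2 + 66ab + 24a^2    [combine like terms]

−30bd − 20d − 40ad + 66b + 28 + 68a + 36b^2 + 66ab + 24a^2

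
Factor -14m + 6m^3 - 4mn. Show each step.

-14m + 6m^3 - 4mn
= 2(-7m + 3m^3 - 2mn)    [factor out 2]
= 2m(-7 + 3m^2 - 2n)    [factor out m]

2m(-7 + 3m^2 - 2n)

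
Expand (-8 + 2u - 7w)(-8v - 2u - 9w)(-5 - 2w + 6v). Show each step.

(-8 + 2u - 7w)(-8v - 2u - 9w)(-5 - 2w + 6v)
= (64v + 16u + 72w - 16uv - 4u^2 - 18uw + 56vw + 14uw + 63w^2)(-5 - 2w + 6v)    [distributive law]
= (64v + 16u + 72w - 16uv - 4u^2 - 4uw + 56vw + 63w^2)(-5 - 2w + 6v)    [combine like terms]
= -320v - 128vw + 384v^2 - 80u - 32uw + 96uv - 360w - 144w^2 + 432vw + 80uv + 32uvw - 96uv^2 + 20u^2 + 8u^2w - 24u^2v + 20uw + 8uw^2 - 24uvw - 280vw - 112vw^2 + 336v^2w - 315w^2 - 126w^3 + 378vw^2    [distributive law]
= -320v + 24vw + 384v^2 - 80u - 12uw + 176uv - 360w - 459w^2 + 8uvw - 96uv^2 + 20u^2 + 8u^2w - 24u^2v + 8uw^2 + 266vw^2 + 336v^2w - 126w^3    [combine like terms]

-320v + 24vw + 384v^2 - 80u - 12uw + 176uv - 360w - 459w^2 + 8uvw - 96uv^2 + 20u^2 + 8u^2w - 24u^2v + 8uw^2 + 266vw^2 + 336v^2w - 126w^3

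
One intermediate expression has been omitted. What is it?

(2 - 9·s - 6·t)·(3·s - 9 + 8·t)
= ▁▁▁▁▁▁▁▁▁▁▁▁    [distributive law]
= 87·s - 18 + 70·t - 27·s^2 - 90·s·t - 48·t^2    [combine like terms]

By distributive law:

6·s - 18 + 16·t - 27·s^2 + 81·s - 72·s·t - 18·s·t + 54·t - 48·t^2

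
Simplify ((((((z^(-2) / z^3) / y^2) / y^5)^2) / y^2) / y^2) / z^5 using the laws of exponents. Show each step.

y^(-18)·z^(-15)

((((((z^(-2) / z^3) / y^2) / y^5)^2) / y^2) / y^2) / z^5
= ((((((z^(-2) / z^3) / y^2)^2) / ((y^5)^2)) / y^2) / y^2) / z^5    [power of a quotient]
= ((((((z^(-2) / z^3)^2) / ((y^2)^2)) / ((y^5)^2)) / y^2) / y^2) / z^5    [power of a quotient]
= (((((((z^(-2))^2) / ((z^3)^2)) / ((y^2)^2)) / ((y^5)^2)) / y^2) / y^2) / z^5    [power of a quotient]
= (((((z^(-4) / ((z^3)^2)) / ((y^2)^2)) / ((y^5)^2)) / y^2) / y^2) / z^5    [power of a power]
= (((((z^(-4) / z^6) / ((y^2)^2)) / ((y^5)^2)) / y^2) / y^2) / z^5    [power of a power]
= ((((z^(-10) / ((y^2)^2)) / ((y^5)^2)) / y^2) / y^2) / z^5    [quotient of powers]
= ((((z^(-10) / y^4) / ((y^5)^2)) / y^2) / y^2) / z^5    [power of a power]
= ((((z^(-10) / y^4) / y^10) / y^2) / y^2) / z^5    [power of a power]
= y^(-18)·z^(-15)    [quotient of powers; product of powers]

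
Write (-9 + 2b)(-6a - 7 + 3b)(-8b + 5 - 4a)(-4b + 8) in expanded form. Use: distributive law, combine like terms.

1888ab² - 2696ab + 144a + 1248a²b - 1728a² + 5700b² - 6932b + 2520 - 1816b³ - 288ab³ - 192a²b² + 192b⁴

(-9 + 2b)(-6a - 7 + 3b)(-8b + 5 - 4a)(-4b + 8)
= (54a + 63 - 27b - 12ab - 14b + 6b²)(-8b + 5 - 4a)(-4b + 8)    [distributive law]
= (54a + 63 - 41b - 12ab + 6b²)(-8b + 5 - 4a)(-4b + 8)    [combine like terms]
= (-432ab + 270a - 216a² - 504b + 315 - 252a + 328b² - 205b + 164ab + 96ab² - 60ab + 48a²b - 48b³ + 30b² - 24ab²)(-4b + 8)    [distributive law]
= (-328ab + 18a - 216a² - 709b + 315 + 358b² + 72ab² + 48a²b - 48b³)(-4b + 8)    [combine like terms]
= 1312ab² - 2624ab - 72ab + 144a + 864a²b - 1728a² + 2836b² - 5672b - 1260b + 2520 - 1432b³ + 2864b² - 288ab³ + 576ab² - 192a²b² + 384a²b + 192b⁴ - 384b³    [distributive law]
= 1888ab² - 2696ab + 144a + 1248a²b - 1728a² + 5700b² - 6932b + 2520 - 1816b³ - 288ab³ - 192a²b² + 192b⁴    [combine like terms]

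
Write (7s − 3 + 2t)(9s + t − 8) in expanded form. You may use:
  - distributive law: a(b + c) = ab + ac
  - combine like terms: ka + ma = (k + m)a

(7s − 3 + 2t)(9s + t − 8)
= 63s² + 7st − 56s − 27s − 3t + 24 + 18st + 2t² − 16t    [distributive law]
= 63s² + 25st − 83s − 19t + 24 + 2t²    [combine like terms]

63s² + 25st − 83s − 19t + 24 + 2t²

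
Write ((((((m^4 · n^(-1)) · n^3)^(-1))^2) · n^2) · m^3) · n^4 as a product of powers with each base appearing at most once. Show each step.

((((((m^4 · n^(-1)) · n^3)^(-1))^2) · n^2) · m^3) · n^4
= (((((m^4 · n^(-1)) · n^3)^(-2)) · n^2) · m^3) · n^4    [power of a power]
= (((((m^4 · n^(-1))^(-2)) · ((n^3)^(-2))) · n^2) · m^3) · n^4    [power of a product]
= ((((((m^4)^(-2)) · ((n^(-1))^(-2))) · ((n^3)^(-2))) · n^2) · m^3) · n^4    [power of a product]
= ((((m^(-8) · ((n^(-1))^(-2))) · ((n^3)^(-2))) · n^2) · m^3) · n^4    [power of a power]
= ((((m^(-8) · n^2) · ((n^3)^(-2))) · n^2) · m^3) · n^4    [power of a power]
= ((((m^(-8) · n^2) · n^(-6)) · n^2) · m^3) · n^4    [power of a power]
= m^(-5)n^2    [product of powers]

m^(-5)n^2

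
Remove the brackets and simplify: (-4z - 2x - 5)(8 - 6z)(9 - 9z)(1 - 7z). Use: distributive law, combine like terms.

2862z - 2160z² - 1854z³ + 1512z⁴ - 144x + 1260xz - 1872xz² + 756xz³ - 360

(-4z - 2x - 5)(8 - 6z)(9 - 9z)(1 - 7z)
= (-32z + 24z² - 16x + 12xz - 40 + 30z)(9 - 9z)(1 - 7z)    [distributive law]
= (-2z + 24z² - 16x + 12xz - 40)(9 - 9z)(1 - 7z)    [combine like terms]
= (-18z + 18z² + 216z² - 216z³ - 144x + 144xz + 108xz - 108xz² - 360 + 360z)(1 - 7z)    [distributive law]
= (342z + 234z² - 216z³ - 144x + 252xz - 108xz² - 360)(1 - 7z)    [combine like terms]
= 342z - 2394z² + 234z² - 1638z³ - 216z³ + 1512z⁴ - 144x + 1008xz + 252xz - 1764xz² - 108xz² + 756xz³ - 360 + 2520z    [distributive law]
= 2862z - 2160z² - 1854z³ + 1512z⁴ - 144x + 1260xz - 1872xz² + 756xz³ - 360    [combine like terms]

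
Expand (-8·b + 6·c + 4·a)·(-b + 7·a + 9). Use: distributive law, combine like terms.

8·b^2 - 60·a·b - 72·b - 6·b·c + 42·a·c + 54·c + 28·a^2 + 36·a

(-8·b + 6·c + 4·a)·(-b + 7·a + 9)
= 8·b^2 - 56·a·b - 72·b - 6·b·c + 42·a·c + 54·c - 4·a·b + 28·a^2 + 36·a    [distributive law]
= 8·b^2 - 60·a·b - 72·b - 6·b·c + 42·a·c + 54·c + 28·a^2 + 36·a    [combine like terms]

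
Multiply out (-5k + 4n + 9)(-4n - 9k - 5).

-16kn + 45k^2 - 56k - 16n^2 - 56n - 45

(-5k + 4n + 9)(-4n - 9k - 5)
= 20kn + 45k^2 + 25k - 16n^2 - 36kn - 20n - 36n - 81k - 45    [distributive law]
= -16kn + 45k^2 - 56k - 16n^2 - 56n - 45    [combine like terms]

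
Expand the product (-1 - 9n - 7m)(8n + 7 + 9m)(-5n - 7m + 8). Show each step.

(-1 - 9n - 7m)(8n + 7 + 9m)(-5n - 7m + 8)
= (-8n - 7 - 9m - 72n^2 - 63n - 81mn - 56mn - 49m - 63m^2)(-5n - 7m + 8)    [distributive law]
= (-71n - 7 - 58m - 72n^2 - 137mn - 63m^2)(-5n - 7m + 8)    [combine like terms]
= 355n^2 + 497mn - 568n + 35n + 49m - 56 + 290mn + 406m^2 - 464m + 360n^3 + 504mn^2 - 576n^2 + 685mn^2 + 959m^2n - 1096mn + 315m^2n + 441m^3 - 504m^2    [distributive law]
= -221n^2 - 309mn - 533n - 415m - 56 - 98m^2 + 360n^3 + 1189mn^2 + 1274m^2n + 441m^3    [combine like terms]

-221n^2 - 309mn - 533n - 415m - 56 - 98m^2 + 360n^3 + 1189mn^2 + 1274m^2n + 441m^3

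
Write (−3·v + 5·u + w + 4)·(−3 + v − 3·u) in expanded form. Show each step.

(−3·v + 5·u + w + 4)·(−3 + v − 3·u)
= 9·v − 3·v^2 + 9·u·v − 15·u + 5·u·v − 15·u^2 − 3·w + v·w − 3·u·w − 12 + 4·v − 12·u    [distributive law]
= 13·v − 3·v^2 + 14·u·v − 27·u − 15·u^2 − 3·w + v·w − 3·u·w − 12    [combine like terms]

13·v − 3·v^2 + 14·u·v − 27·u − 15·u^2 − 3·w + v·w − 3·u·w − 12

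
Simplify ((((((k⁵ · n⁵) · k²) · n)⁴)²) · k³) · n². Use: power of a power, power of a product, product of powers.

((((((k⁵ · n⁵) · k²) · n)⁴)²) · k³) · n²
= (((((k⁵ · n⁵) · k²) · n)⁸) · k³) · n²    [power of a power]
= (((((k⁵ · n⁵) · k²)⁸) · (n⁸)) · k³) · n²    [power of a product]
= (((((k⁵ · n⁵)⁸) · ((k²)⁸)) · (n⁸)) · k³) · n²    [power of a product]
= ((((((k⁵)⁸) · ((n⁵)⁸)) · ((k²)⁸)) · (n⁸)) · k³) · n²    [power of a product]
= ((((k⁴⁰ · ((n⁵)⁸)) · ((k²)⁸)) · (n⁸)) · k³) · n²    [power of a power]
= ((((k⁴⁰ · n⁴⁰) · ((k²)⁸)) · (n⁸)) · k³) · n²    [power of a power]
= ((((k⁴⁰ · n⁴⁰) · k¹⁶) · (n⁸)) · k³) · n²    [power of a power]
= k⁵⁹n⁵⁰    [product of powers]

k⁵⁹n⁵⁰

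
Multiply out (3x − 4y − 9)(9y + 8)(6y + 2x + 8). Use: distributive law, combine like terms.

90xy^2 + 54x^2y + 134xy + 48x^2 + 48x − 216y^3 − 966y^2 − 1336y − 576

(3x − 4y − 9)(9y + 8)(6y + 2x + 8)
= (27xy + 24x − 36y^2 − 32y − 81y − 72)(6y + 2x + 8)    [distributive law]
= (27xy + 24x − 36y^2 − 113y − 72)(6y + 2x + 8)    [combine like terms]
= 162xy^2 + 54x^2y + 216xy + 144xy + 48x^2 + 192x − 216y^3 − 72xy^2 − 288y^2 − 678y^2 − 226xy − 904y − 432y − 144x − 576    [distributive law]
= 90xy^2 + 54x^2y + 134xy + 48x^2 + 48x − 216y^3 − 966y^2 − 1336y − 576    [combine like terms]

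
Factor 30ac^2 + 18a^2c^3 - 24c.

6c(5ac + 3a^2c^2 - 4)

30ac^2 + 18a^2c^3 - 24c
= 6(5ac^2 + 3a^2c^3 - 4c)    [factor out 6]
= 6c(5ac + 3a^2c^2 - 4)    [factor out c]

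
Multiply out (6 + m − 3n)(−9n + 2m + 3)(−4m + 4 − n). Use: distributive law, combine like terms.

177mn − 270n + 171n² − 52m² − 12m + 72 + 58m²n − 93mn² − 8m³ − 27n³

(6 + m − 3n)(−9n + 2m + 3)(−4m + 4 − n)
= (−54n + 12m + 18 − 9mn + 2m² + 3m + 27n² − 6mn − 9n)(−4m + 4 − n)    [distributive law]
= (−63n + 15m + 18 − 15mn + 2m² + 27n²)(−4m + 4 − n)    [combine like terms]
= 252mn − 252n + 63n² − 60m² + 60m − 15mn − 72m + 72 − 18n + 60m²n − 60mn + 15mn² − 8m³ + 8m² − 2m²n − 108mn² + 108n² − 27n³    [distributive law]
= 177mn − 270n + 171n² − 52m² − 12m + 72 + 58m²n − 93mn² − 8m³ − 27n³    [combine like terms]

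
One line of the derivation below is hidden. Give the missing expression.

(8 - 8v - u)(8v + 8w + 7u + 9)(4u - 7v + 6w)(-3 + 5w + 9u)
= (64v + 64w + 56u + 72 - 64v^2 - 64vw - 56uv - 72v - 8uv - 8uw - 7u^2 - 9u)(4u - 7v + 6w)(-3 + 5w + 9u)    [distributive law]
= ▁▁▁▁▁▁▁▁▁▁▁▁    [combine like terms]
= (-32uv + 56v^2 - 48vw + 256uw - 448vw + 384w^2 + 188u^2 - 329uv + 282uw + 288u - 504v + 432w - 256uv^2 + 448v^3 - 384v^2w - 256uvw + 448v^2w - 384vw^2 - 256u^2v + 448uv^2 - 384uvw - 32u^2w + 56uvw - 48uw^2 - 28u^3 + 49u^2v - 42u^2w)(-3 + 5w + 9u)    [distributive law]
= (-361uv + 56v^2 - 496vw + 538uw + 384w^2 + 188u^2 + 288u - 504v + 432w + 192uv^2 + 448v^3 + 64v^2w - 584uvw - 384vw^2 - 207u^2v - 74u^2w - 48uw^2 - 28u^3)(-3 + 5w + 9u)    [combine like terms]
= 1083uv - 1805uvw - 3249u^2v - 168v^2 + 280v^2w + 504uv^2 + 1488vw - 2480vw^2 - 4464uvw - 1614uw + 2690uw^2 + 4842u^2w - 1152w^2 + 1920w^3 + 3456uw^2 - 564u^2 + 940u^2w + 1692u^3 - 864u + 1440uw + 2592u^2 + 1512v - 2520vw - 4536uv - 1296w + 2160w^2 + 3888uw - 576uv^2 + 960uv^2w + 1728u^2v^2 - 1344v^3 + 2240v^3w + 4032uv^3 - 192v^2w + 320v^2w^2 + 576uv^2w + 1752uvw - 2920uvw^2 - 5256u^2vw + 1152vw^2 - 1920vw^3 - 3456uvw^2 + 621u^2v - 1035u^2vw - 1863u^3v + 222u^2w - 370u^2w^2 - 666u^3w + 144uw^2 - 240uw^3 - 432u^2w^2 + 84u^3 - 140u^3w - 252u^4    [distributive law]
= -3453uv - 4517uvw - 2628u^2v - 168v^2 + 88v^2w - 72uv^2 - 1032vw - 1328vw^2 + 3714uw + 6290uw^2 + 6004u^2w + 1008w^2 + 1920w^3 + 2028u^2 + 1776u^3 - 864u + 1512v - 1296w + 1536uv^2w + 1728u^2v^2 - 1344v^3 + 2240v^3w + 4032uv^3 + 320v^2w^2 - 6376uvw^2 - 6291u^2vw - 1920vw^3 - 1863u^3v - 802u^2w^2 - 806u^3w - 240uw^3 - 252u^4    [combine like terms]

Applying combine like terms to the line above:

(-8v + 64w + 47u + 72 - 64v^2 - 64vw - 64uv - 8uw - 7u^2)(4u - 7v + 6w)(-3 + 5w + 9u)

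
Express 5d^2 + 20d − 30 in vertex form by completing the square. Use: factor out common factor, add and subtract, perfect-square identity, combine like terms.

5d^2 + 20d − 30
= 5(d^2 + 4d) − 30    [factor out 5 from the d-terms]
= 5(d^2 + 4d + 4 − 4) − 30    [add and subtract 4 inside the bracket]
= 5(d + 2)^2 − 20 − 30    [perfect-square identity]
= 5(d + 2)^2 − 50    [combine constants]

5(d + 2)^2 − 50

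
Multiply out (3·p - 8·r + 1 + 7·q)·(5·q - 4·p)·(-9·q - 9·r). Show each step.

(3·p - 8·r + 1 + 7·q)·(5·q - 4·p)·(-9·q - 9·r)
= (15·p·q - 12·p² - 40·q·r + 32·p·r + 5·q - 4·p + 35·q² - 28·p·q)·(-9·q - 9·r)    [distributive law]
= (-13·p·q - 12·p² - 40·q·r + 32·p·r + 5·q - 4·p + 35·q²)·(-9·q - 9·r)    [combine like terms]
= 117·p·q² + 117·p·q·r + 108·p²·q + 108·p²·r + 360·q²·r + 360·q·r² - 288·p·q·r - 288·p·r² - 45·q² - 45·q·r + 36·p·q + 36·p·r - 315·q³ - 315·q²·r    [distributive law]
= 117·p·q² - 171·p·q·r + 108·p²·q + 108·p²·r + 45·q²·r + 360·q·r² - 288·p·r² - 45·q² - 45·q·r + 36·p·q + 36·p·r - 315·q³    [combine like terms]

117·p·q² - 171·p·q·r + 108·p²·q + 108·p²·r + 45·q²·r + 360·q·r² - 288·p·r² - 45·q² - 45·q·r + 36·p·q + 36·p·r - 315·q³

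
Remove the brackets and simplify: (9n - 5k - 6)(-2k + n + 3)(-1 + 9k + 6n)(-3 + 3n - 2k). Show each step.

-801kn + 519kn^2 - 58k^2n - 327k^2n^2 + 564k^3n - 279kn^3 - 738n^2 + 189n^3 + 162n^4 + 441n + 429k^2 - 196k^3 - 180k^4 + 441k - 54

(9n - 5k - 6)(-2k + n + 3)(-1 + 9k + 6n)(-3 + 3n - 2k)
= (-18kn + 9n^2 + 27n + 10k^2 - 5kn - 15k + 12k - 6n - 18)(-1 + 9k + 6n)(-3 + 3n - 2k)    [distributive law]
= (-23kn + 9n^2 + 21n + 10k^2 - 3k - 18)(-1 + 9k + 6n)(-3 + 3n - 2k)    [combine like terms]
= (23kn - 207k^2n - 138kn^2 - 9n^2 + 81kn^2 + 54n^3 - 21n + 189kn + 126n^2 - 10k^2 + 90k^3 + 60k^2n + 3k - 27k^2 - 18kn + 18 - 162k - 108n)(-3 + 3n - 2k)    [distributive law]
= (194kn - 147k^2n - 57kn^2 + 117n^2 + 54n^3 - 129n - 37k^2 + 90k^3 - 159k + 18)(-3 + 3n - 2k)    [combine like terms]
= -582kn + 582kn^2 - 388k^2n + 441k^2n - 441k^2n^2 + 294k^3n + 171kn^2 - 171kn^3 + 114k^2n^2 - 351n^2 + 351n^3 - 234kn^2 - 162n^3 + 162n^4 - 108kn^3 + 387n - 387n^2 + 258kn + 111k^2 - 111k^2n + 74k^3 - 270k^3 + 270k^3n - 180k^4 + 477k - 477kn + 318k^2 - 54 + 54n - 36k    [distributive law]
= -801kn + 519kn^2 - 58k^2n - 327k^2n^2 + 564k^3n - 279kn^3 - 738n^2 + 189n^3 + 162n^4 + 441n + 429k^2 - 196k^3 - 180k^4 + 441k - 54    [combine like terms]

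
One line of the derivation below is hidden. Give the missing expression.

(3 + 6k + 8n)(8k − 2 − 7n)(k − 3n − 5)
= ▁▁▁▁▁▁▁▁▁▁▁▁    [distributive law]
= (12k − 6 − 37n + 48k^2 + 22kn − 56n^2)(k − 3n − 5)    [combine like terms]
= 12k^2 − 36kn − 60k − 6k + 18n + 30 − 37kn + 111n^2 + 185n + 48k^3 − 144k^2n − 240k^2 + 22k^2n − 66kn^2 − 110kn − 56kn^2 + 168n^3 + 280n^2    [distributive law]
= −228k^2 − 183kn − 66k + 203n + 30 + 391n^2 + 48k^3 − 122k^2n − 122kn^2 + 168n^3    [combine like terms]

By distributive law:

(24k − 6 − 21n + 48k^2 − 12k − 42kn + 64kn − 16n − 56n^2)(k − 3n − 5)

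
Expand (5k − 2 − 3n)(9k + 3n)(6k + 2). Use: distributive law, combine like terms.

(5k − 2 − 3n)(9k + 3n)(6k + 2)
= (45k^2 + 15kn − 18k − 6n − 27kn − 9n^2)(6k + 2)    [distributive law]
= (45k^2 − 12kn − 18k − 6n − 9n^2)(6k + 2)    [combine like terms]
= 270k^3 + 90k^2 − 72k^2n − 24kn − 108k^2 − 36k − 36kn − 12n − 54kn^2 − 18n^2    [distributive law]
= 270k^3 − 18k^2 − 72k^2n − 60kn − 36k − 12n − 54kn^2 − 18n^2    [combine like terms]

270k^3 − 18k^2 − 72k^2n − 60kn − 36k − 12n − 54kn^2 − 18n^2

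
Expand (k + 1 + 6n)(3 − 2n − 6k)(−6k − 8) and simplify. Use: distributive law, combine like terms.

66k² + 6k + 228k²n + 208kn + 36k³ − 24 − 128n + 72kn² + 96n²

(k + 1 + 6n)(3 − 2n − 6k)(−6k − 8)
= (3k − 2kn − 6k² + 3 − 2n − 6k + 18n − 12n² − 36kn)(−6k − 8)    [distributive law]
= (−3k − 38kn − 6k² + 3 + 16n − 12n²)(−6k − 8)    [combine like terms]
= 18k² + 24k + 228k²n + 304kn + 36k³ + 48k² − 18k − 24 − 96kn − 128n + 72kn² + 96n²    [distributive law]
= 66k² + 6k + 228k²n + 208kn + 36k³ − 24 − 128n + 72kn² + 96n²    [combine like terms]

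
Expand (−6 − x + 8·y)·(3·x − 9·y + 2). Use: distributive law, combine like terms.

(−6 − x + 8·y)·(3·x − 9·y + 2)
= −18·x + 54·y − 12 − 3·x^2 + 9·x·y − 2·x + 24·x·y − 72·y^2 + 16·y    [distributive law]
= −20·x + 70·y − 12 − 3·x^2 + 33·x·y − 72·y^2    [combine like terms]

−20·x + 70·y − 12 − 3·x^2 + 33·x·y − 72·y^2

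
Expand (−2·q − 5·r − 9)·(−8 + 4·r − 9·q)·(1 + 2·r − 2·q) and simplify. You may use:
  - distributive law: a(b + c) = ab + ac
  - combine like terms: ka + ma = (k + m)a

(−2·q − 5·r − 9)·(−8 + 4·r − 9·q)·(1 + 2·r − 2·q)
= (16·q − 8·q·r + 18·q² + 40·r − 20·r² + 45·q·r + 72 − 36·r + 81·q)·(1 + 2·r − 2·q)    [distributive law]
= (97·q + 37·q·r + 18·q² + 4·r − 20·r² + 72)·(1 + 2·r − 2·q)    [combine like terms]
= 97·q + 194·q·r − 194·q² + 37·q·r + 74·q·r² − 74·q²·r + 18·q² + 36·q²·r − 36·q³ + 4·r + 8·r² − 8·q·r − 20·r² − 40·r³ + 40·q·r² + 72 + 144·r − 144·q    [distributive law]
= −47·q + 223·q·r − 176·q² + 114·q·r² − 38·q²·r − 36·q³ + 148·r − 12·r² − 40·r³ + 72    [combine like terms]

−47·q + 223·q·r − 176·q² + 114·q·r² − 38·q²·r − 36·q³ + 148·r − 12·r² − 40·r³ + 72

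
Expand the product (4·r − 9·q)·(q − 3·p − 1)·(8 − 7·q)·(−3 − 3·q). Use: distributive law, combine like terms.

−84·q·r − 96·q^2·r + 84·q^3·r + 288·p·r + 36·p·q·r − 252·p·q^2·r + 96·r + 189·q^2 + 216·q^3 − 189·q^4 − 648·p·q − 81·p·q^2 + 567·p·q^3 − 216·q

(4·r − 9·q)·(q − 3·p − 1)·(8 − 7·q)·(−3 − 3·q)
= (4·q·r − 12·p·r − 4·r − 9·q^2 + 27·p·q + 9·q)·(8 − 7·q)·(−3 − 3·q)    [distributive law]
= (32·q·r − 28·q^2·r − 96·p·r + 84·p·q·r − 32·r + 28·q·r − 72·q^2 + 63·q^3 + 216·p·q − 189·p·q^2 + 72·q − 63·q^2)·(−3 − 3·q)    [distributive law]
= (60·q·r − 28·q^2·r − 96·p·r + 84·p·q·r − 32·r − 135·q^2 + 63·q^3 + 216·p·q − 189·p·q^2 + 72·q)·(−3 − 3·q)    [combine like terms]
= −180·q·r − 180·q^2·r + 84·q^2·r + 84·q^3·r + 288·p·r + 288·p·q·r − 252·p·q·r − 252·p·q^2·r + 96·r + 96·q·r + 405·q^2 + 405·q^3 − 189·q^3 − 189·q^4 − 648·p·q − 648·p·q^2 + 567·p·q^2 + 567·p·q^3 − 216·q − 216·q^2    [distributive law]
= −84·q·r − 96·q^2·r + 84·q^3·r + 288·p·r + 36·p·q·r − 252·p·q^2·r + 96·r + 189·q^2 + 216·q^3 − 189·q^4 − 648·p·q − 81·p·q^2 + 567·p·q^3 − 216·q    [combine like terms]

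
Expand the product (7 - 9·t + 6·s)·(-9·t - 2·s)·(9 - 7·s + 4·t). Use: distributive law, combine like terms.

(7 - 9·t + 6·s)·(-9·t - 2·s)·(9 - 7·s + 4·t)
= (-63·t - 14·s + 81·t² + 18·s·t - 54·s·t - 12·s²)·(9 - 7·s + 4·t)    [distributive law]
= (-63·t - 14·s + 81·t² - 36·s·t - 12·s²)·(9 - 7·s + 4·t)    [combine like terms]
= -567·t + 441·s·t - 252·t² - 126·s + 98·s² - 56·s·t + 729·t² - 567·s·t² + 324·t³ - 324·s·t + 252·s²·t - 144·s·t² - 108·s² + 84·s³ - 48·s²·t    [distributive law]
= -567·t + 61·s·t + 477·t² - 126·s - 10·s² - 711·s·t² + 324·t³ + 204·s²·t + 84·s³    [combine like terms]

-567·t + 61·s·t + 477·t² - 126·s - 10·s² - 711·s·t² + 324·t³ + 204·s²·t + 84·s³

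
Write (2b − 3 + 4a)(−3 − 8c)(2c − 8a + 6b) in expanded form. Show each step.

(2b − 3 + 4a)(−3 − 8c)(2c − 8a + 6b)
= (−6b − 16bc + 9 + 24c − 12a − 32ac)(2c − 8a + 6b)    [distributive law]
= −12bc + 48ab − 36b^2 − 32bc^2 + 128abc − 96b^2c + 18c − 72a + 54b + 48c^2 − 192ac + 144bc − 24ac + 96a^2 − 72ab − 64ac^2 + 256a^2c − 192abc    [distributive law]
= 132bc − 24ab − 36b^2 − 32bc^2 − 64abc − 96b^2c + 18c − 72a + 54b + 48c^2 − 216ac + 96a^2 − 64ac^2 + 256a^2c    [combine like terms]

132bc − 24ab − 36b^2 − 32bc^2 − 64abc − 96b^2c + 18c − 72a + 54b + 48c^2 − 216ac + 96a^2 − 64ac^2 + 256a^2c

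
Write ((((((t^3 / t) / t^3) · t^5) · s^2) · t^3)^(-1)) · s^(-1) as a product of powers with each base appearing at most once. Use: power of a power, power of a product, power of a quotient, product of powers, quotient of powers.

s^(-3)t^(-7)

((((((t^3 / t) / t^3) · t^5) · s^2) · t^3)^(-1)) · s^(-1)
= ((((((t^3 / t) / t^3) · t^5) · s^2)^(-1)) · ((t^3)^(-1))) · s^(-1)    [power of a product]
= ((((((t^3 / t) / t^3) · t^5)^(-1)) · ((s^2)^(-1))) · ((t^3)^(-1))) · s^(-1)    [power of a product]
= ((((((t^3 / t) / t^3)^(-1)) · ((t^5)^(-1))) · ((s^2)^(-1))) · ((t^3)^(-1))) · s^(-1)    [power of a product]
= ((((((t^3 / t)^(-1)) / ((t^3)^(-1))) · ((t^5)^(-1))) · ((s^2)^(-1))) · ((t^3)^(-1))) · s^(-1)    [power of a quotient]
= (((((((t^3)^(-1)) / (t^(-1))) / ((t^3)^(-1))) · ((t^5)^(-1))) · ((s^2)^(-1))) · ((t^3)^(-1))) · s^(-1)    [power of a quotient]
= (((((t^(-3) / (t^(-1))) / ((t^3)^(-1))) · ((t^5)^(-1))) · ((s^2)^(-1))) · ((t^3)^(-1))) · s^(-1)    [power of a power]
= ((((t^(-2) / ((t^3)^(-1))) · ((t^5)^(-1))) · ((s^2)^(-1))) · ((t^3)^(-1))) · s^(-1)    [quotient of powers]
= ((((t^(-2) / t^(-3)) · ((t^5)^(-1))) · ((s^2)^(-1))) · ((t^3)^(-1))) · s^(-1)    [power of a power]
= (((t · ((t^5)^(-1))) · ((s^2)^(-1))) · ((t^3)^(-1))) · s^(-1)    [quotient of powers]
= (((t · t^(-5)) · ((s^2)^(-1))) · ((t^3)^(-1))) · s^(-1)    [power of a power]
= ((t^(-4) · ((s^2)^(-1))) · ((t^3)^(-1))) · s^(-1)    [product of powers]
= ((t^(-4) · s^(-2)) · ((t^3)^(-1))) · s^(-1)    [power of a power]
= ((t^(-4) · s^(-2)) · t^(-3)) · s^(-1)    [power of a power]
= s^(-3)t^(-7)    [product of powers]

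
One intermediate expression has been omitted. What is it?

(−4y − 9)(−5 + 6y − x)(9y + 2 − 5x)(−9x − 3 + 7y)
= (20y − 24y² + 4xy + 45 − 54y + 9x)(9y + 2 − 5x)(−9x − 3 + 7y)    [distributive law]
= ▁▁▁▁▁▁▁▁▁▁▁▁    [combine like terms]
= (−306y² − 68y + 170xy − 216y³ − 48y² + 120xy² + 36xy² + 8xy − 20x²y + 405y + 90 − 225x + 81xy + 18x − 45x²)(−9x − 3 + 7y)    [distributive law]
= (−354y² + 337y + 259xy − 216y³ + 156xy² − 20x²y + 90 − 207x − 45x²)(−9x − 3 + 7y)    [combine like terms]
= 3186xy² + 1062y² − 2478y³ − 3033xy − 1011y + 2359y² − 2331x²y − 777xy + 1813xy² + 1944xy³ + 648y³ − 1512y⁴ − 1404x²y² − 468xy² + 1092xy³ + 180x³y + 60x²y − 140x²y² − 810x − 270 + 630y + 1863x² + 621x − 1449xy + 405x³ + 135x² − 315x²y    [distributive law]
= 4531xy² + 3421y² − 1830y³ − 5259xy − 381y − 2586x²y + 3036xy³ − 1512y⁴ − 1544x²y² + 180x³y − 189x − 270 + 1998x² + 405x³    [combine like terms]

By combine like terms:

(−34y − 24y² + 4xy + 45 + 9x)(9y + 2 − 5x)(−9x − 3 + 7y)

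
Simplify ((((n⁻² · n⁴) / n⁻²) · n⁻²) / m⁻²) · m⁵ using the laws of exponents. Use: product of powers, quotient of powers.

m⁷n²

((((n⁻² · n⁴) / n⁻²) · n⁻²) / m⁻²) · m⁵
= (((n² / n⁻²) · n⁻²) / m⁻²) · m⁵    [product of powers]
= ((n⁴ · n⁻²) / m⁻²) · m⁵    [quotient of powers]
= (n² / m⁻²) · m⁵    [product of powers]
= m⁷n²    [quotient of powers]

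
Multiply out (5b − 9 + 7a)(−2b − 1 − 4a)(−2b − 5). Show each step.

(5b − 9 + 7a)(−2b − 1 − 4a)(−2b − 5)
= (−10b^2 − 5b − 20ab + 18b + 9 + 36a − 14ab − 7a − 28a^2)(−2b − 5)    [distributive law]
= (−10b^2 + 13b − 34ab + 9 + 29a − 28a^2)(−2b − 5)    [combine like terms]
= 20b^3 + 50b^2 − 26b^2 − 65b + 68ab^2 + 170ab − 18b − 45 − 58ab − 145a + 56a^2b + 140a^2    [distributive law]
= 20b^3 + 24b^2 − 83b + 68ab^2 + 112ab − 45 − 145a + 56a^2b + 140a^2    [combine like terms]

20b^3 + 24b^2 − 83b + 68ab^2 + 112ab − 45 − 145a + 56a^2b + 140a^2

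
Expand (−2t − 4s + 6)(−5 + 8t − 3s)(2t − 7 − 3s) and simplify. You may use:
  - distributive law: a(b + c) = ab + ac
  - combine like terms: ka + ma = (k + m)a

228t^2 − 466t + 12st − 32t^3 − 4st^2 + 102s^2t + 76s − 90s^2 − 36s^3 + 210

(−2t − 4s + 6)(−5 + 8t − 3s)(2t − 7 − 3s)
= (10t − 16t^2 + 6st + 20s − 32st + 12s^2 − 30 + 48t − 18s)(2t − 7 − 3s)    [distributive law]
= (58t − 16t^2 − 26st + 2s + 12s^2 − 30)(2t − 7 − 3s)    [combine like terms]
= 116t^2 − 406t − 174st − 32t^3 + 112t^2 + 48st^2 − 52st^2 + 182st + 78s^2t + 4st − 14s − 6s^2 + 24s^2t − 84s^2 − 36s^3 − 60t + 210 + 90s    [distributive law]
= 228t^2 − 466t + 12st − 32t^3 − 4st^2 + 102s^2t + 76s − 90s^2 − 36s^3 + 210    [combine like terms]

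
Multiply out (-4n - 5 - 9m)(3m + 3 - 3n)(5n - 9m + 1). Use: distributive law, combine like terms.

(-4n - 5 - 9m)(3m + 3 - 3n)(5n - 9m + 1)
= (-12mn - 12n + 12n² - 15m - 15 + 15n - 27m² - 27m + 27mn)(5n - 9m + 1)    [distributive law]
= (15mn + 3n + 12n² - 42m - 15 - 27m²)(5n - 9m + 1)    [combine like terms]
= 75mn² - 135m²n + 15mn + 15n² - 27mn + 3n + 60n³ - 108mn² + 12n² - 210mn + 378m² - 42m - 75n + 135m - 15 - 135m²n + 243m³ - 27m²    [distributive law]
= -33mn² - 270m²n - 222mn + 27n² - 72n + 60n³ + 351m² + 93m - 15 + 243m³    [combine like terms]

-33mn² - 270m²n - 222mn + 27n² - 72n + 60n³ + 351m² + 93m - 15 + 243m³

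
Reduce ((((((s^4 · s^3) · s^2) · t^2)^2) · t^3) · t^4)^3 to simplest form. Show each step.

((((((s^4 · s^3) · s^2) · t^2)^2) · t^3) · t^4)^3
= ((((((s^4 · s^3) · s^2) · t^2)^2) · t^3)^3) · ((t^4)^3)    [power of a product]
= ((((((s^4 · s^3) · s^2) · t^2)^2)^3) · ((t^3)^3)) · ((t^4)^3)    [power of a product]
= (((((s^4 · s^3) · s^2) · t^2)^6) · ((t^3)^3)) · ((t^4)^3)    [power of a power]
= (((((s^4 · s^3) · s^2)^6) · ((t^2)^6)) · ((t^3)^3)) · ((t^4)^3)    [power of a product]
= (((((s^4 · s^3)^6) · ((s^2)^6)) · ((t^2)^6)) · ((t^3)^3)) · ((t^4)^3)    [power of a product]
= ((((((s^4)^6) · ((s^3)^6)) · ((s^2)^6)) · ((t^2)^6)) · ((t^3)^3)) · ((t^4)^3)    [power of a product]
= ((((s^24 · ((s^3)^6)) · ((s^2)^6)) · ((t^2)^6)) · ((t^3)^3)) · ((t^4)^3)    [power of a power]
= ((((s^24 · s^18) · ((s^2)^6)) · ((t^2)^6)) · ((t^3)^3)) · ((t^4)^3)    [power of a power]
= (((s^42 · ((s^2)^6)) · ((t^2)^6)) · ((t^3)^3)) · ((t^4)^3)    [product of powers]
= (((s^42 · s^12) · ((t^2)^6)) · ((t^3)^3)) · ((t^4)^3)    [power of a power]
= ((s^54 · ((t^2)^6)) · ((t^3)^3)) · ((t^4)^3)    [product of powers]
= ((s^54 · t^12) · ((t^3)^3)) · ((t^4)^3)    [power of a power]
= ((s^54 · t^12) · t^9) · ((t^4)^3)    [power of a power]
= ((s^54 · t^12) · t^9) · t^12    [power of a power]
= s^54t^33    [product of powers]

s^54t^33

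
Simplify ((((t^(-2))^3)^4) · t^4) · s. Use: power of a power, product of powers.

s·t^(-20)

((((t^(-2))^3)^4) · t^4) · s
= (((t^(-2))^12) · t^4) · s    [power of a power]
= (t^(-24) · t^4) · s    [power of a power]
= t^(-20) · s    [product of powers]
= s·t^(-20)    [rearrange]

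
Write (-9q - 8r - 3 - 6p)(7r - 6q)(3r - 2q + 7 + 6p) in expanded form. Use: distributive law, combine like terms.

67qr² + 192q²r - 9qr + 102pqr - 108q³ + 342q² + 252pq² - 168r³ - 455r² - 462pr² - 147r - 420pr + 126q + 360pq - 252p²r + 216p²q

(-9q - 8r - 3 - 6p)(7r - 6q)(3r - 2q + 7 + 6p)
= (-63qr + 54q² - 56r² + 48qr - 21r + 18q - 42pr + 36pq)(3r - 2q + 7 + 6p)    [distributive law]
= (-15qr + 54q² - 56r² - 21r + 18q - 42pr + 36pq)(3r - 2q + 7 + 6p)    [combine like terms]
= -45qr² + 30q²r - 105qr - 90pqr + 162q²r - 108q³ + 378q² + 324pq² - 168r³ + 112qr² - 392r² - 336pr² - 63r² + 42qr - 147r - 126pr + 54qr - 36q² + 126q + 108pq - 126pr² + 84pqr - 294pr - 252p²r + 108pqr - 72pq² + 252pq + 216p²q    [distributive law]
= 67qr² + 192q²r - 9qr + 102pqr - 108q³ + 342q² + 252pq² - 168r³ - 455r² - 462pr² - 147r - 420pr + 126q + 360pq - 252p²r + 216p²q    [combine like terms]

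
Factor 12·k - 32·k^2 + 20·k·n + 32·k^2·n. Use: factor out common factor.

4·k(3 - 8·k + 5·n + 8·k·n)

12·k - 32·k^2 + 20·k·n + 32·k^2·n
= 4(3·k - 8·k^2 + 5·k·n + 8·k^2·n)    [factor out 4]
= 4·k(3 - 8·k + 5·n + 8·k·n)    [factor out k]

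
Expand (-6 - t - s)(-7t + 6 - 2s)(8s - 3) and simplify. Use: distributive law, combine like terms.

261st - 108t - 306s + 108 + 42s^2 + 56st^2 - 21t^2 + 72s^2t + 16s^3

(-6 - t - s)(-7t + 6 - 2s)(8s - 3)
= (42t - 36 + 12s + 7t^2 - 6t + 2st + 7st - 6s + 2s^2)(8s - 3)    [distributive law]
= (36t - 36 + 6s + 7t^2 + 9st + 2s^2)(8s - 3)    [combine like terms]
= 288st - 108t - 288s + 108 + 48s^2 - 18s + 56st^2 - 21t^2 + 72s^2t - 27st + 16s^3 - 6s^2    [distributive law]
= 261st - 108t - 306s + 108 + 42s^2 + 56st^2 - 21t^2 + 72s^2t + 16s^3    [combine like terms]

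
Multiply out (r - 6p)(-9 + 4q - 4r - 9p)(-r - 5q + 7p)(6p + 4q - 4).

226pr^2 - 28qr^2 - 36r^2 - 106pqr + 260q^2r - 180qr - 906p^2r + 468pr - 76pqr^2 + 64q^2r^2 - 212pq^2r - 80q^3r + 66p^2qr + 24pr^3 + 16qr^3 - 16r^3 - 258p^2r^2 + 306p^3r + 1644p^2q - 1560pq^2 + 1080pq + 756p^3 - 1512p^2 - 1032p^2q^2 + 480pq^3 - 1116p^3q + 2268p^4

(r - 6p)(-9 + 4q - 4r - 9p)(-r - 5q + 7p)(6p + 4q - 4)
= (-9r + 4qr - 4r^2 - 9pr + 54p - 24pq + 24pr + 54p^2)(-r - 5q + 7p)(6p + 4q - 4)    [distributive law]
= (-9r + 4qr - 4r^2 + 15pr + 54p - 24pq + 54p^2)(-r - 5q + 7p)(6p + 4q - 4)    [combine like terms]
= (9r^2 + 45qr - 63pr - 4qr^2 - 20q^2r + 28pqr + 4r^3 + 20qr^2 - 28pr^2 - 15pr^2 - 75pqr + 105p^2r - 54pr - 270pq + 378p^2 + 24pqr + 120pq^2 - 168p^2q - 54p^2r - 270p^2q + 378p^3)(6p + 4q - 4)    [distributive law]
= (9r^2 + 45qr - 117pr + 16qr^2 - 20q^2r - 23pqr + 4r^3 - 43pr^2 + 51p^2r - 270pq + 378p^2 + 120pq^2 - 438p^2q + 378p^3)(6p + 4q - 4)    [combine like terms]
= 54pr^2 + 36qr^2 - 36r^2 + 270pqr + 180q^2r - 180qr - 702p^2r - 468pqr + 468pr + 96pqr^2 + 64q^2r^2 - 64qr^2 - 120pq^2r - 80q^3r + 80q^2r - 138p^2qr - 92pq^2r + 92pqr + 24pr^3 + 16qr^3 - 16r^3 - 258p^2r^2 - 172pqr^2 + 172pr^2 + 306p^3r + 204p^2qr - 204p^2r - 1620p^2q - 1080pq^2 + 1080pq + 2268p^3 + 1512p^2q - 1512p^2 + 720p^2q^2 + 480pq^3 - 480pq^2 - 2628p^3q - 1752p^2q^2 + 1752p^2q + 2268p^4 + 1512p^3q - 1512p^3    [distributive law]
= 226pr^2 - 28qr^2 - 36r^2 - 106pqr + 260q^2r - 180qr - 906p^2r + 468pr - 76pqr^2 + 64q^2r^2 - 212pq^2r - 80q^3r + 66p^2qr + 24pr^3 + 16qr^3 - 16r^3 - 258p^2r^2 + 306p^3r + 1644p^2q - 1560pq^2 + 1080pq + 756p^3 - 1512p^2 - 1032p^2q^2 + 480pq^3 - 1116p^3q + 2268p^4    [combine like terms]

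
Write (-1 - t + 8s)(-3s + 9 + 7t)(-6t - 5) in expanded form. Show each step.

(-1 - t + 8s)(-3s + 9 + 7t)(-6t - 5)
= (3s - 9 - 7t + 3st - 9t - 7t² - 24s² + 72s + 56st)(-6t - 5)    [distributive law]
= (75s - 9 - 16t + 59st - 7t² - 24s²)(-6t - 5)    [combine like terms]
= -450st - 375s + 54t + 45 + 96t² + 80t - 354st² - 295st + 42t³ + 35t² + 144s²t + 120s²    [distributive law]
= -745st - 375s + 134t + 45 + 131t² - 354st² + 42t³ + 144s²t + 120s²    [combine like terms]

-745st - 375s + 134t + 45 + 131t² - 354st² + 42t³ + 144s²t + 120s²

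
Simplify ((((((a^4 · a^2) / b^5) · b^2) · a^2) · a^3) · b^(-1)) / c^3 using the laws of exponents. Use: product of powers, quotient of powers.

a^11·b^(-4)·c^(-3)

((((((a^4 · a^2) / b^5) · b^2) · a^2) · a^3) · b^(-1)) / c^3
= (((((a^6 / b^5) · b^2) · a^2) · a^3) · b^(-1)) / c^3    [product of powers]
= a^11·b^(-4)·c^(-3)    [quotient of powers; product of powers]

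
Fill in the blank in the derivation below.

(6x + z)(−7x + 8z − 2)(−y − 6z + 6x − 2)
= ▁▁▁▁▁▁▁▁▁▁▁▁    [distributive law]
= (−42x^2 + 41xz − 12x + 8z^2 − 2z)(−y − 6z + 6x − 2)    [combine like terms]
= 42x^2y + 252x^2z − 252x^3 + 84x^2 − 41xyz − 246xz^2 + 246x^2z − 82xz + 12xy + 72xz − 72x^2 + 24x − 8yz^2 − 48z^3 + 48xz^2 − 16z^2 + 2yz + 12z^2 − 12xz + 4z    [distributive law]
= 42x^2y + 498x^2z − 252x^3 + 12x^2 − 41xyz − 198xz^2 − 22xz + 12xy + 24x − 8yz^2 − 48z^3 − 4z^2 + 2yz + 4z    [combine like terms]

After distributive law, the bracketed line is:

(−42x^2 + 48xz − 12x − 7xz + 8z^2 − 2z)(−y − 6z + 6x − 2)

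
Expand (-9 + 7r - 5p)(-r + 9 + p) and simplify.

(-9 + 7r - 5p)(-r + 9 + p)
= 9r - 81 - 9p - 7r² + 63r + 7pr + 5pr - 45p - 5p²    [distributive law]
= 72r - 81 - 54p - 7r² + 12pr - 5p²    [combine like terms]

72r - 81 - 54p - 7r² + 12pr - 5p²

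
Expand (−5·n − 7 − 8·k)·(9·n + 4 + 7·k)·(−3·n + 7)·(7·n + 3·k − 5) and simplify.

(−5·n − 7 − 8·k)·(9·n + 4 + 7·k)·(−3·n + 7)·(7·n + 3·k − 5)
= (−45·n² − 20·n − 35·k·n − 63·n − 28 − 49·k − 72·k·n − 32·k − 56·k²)·(−3·n + 7)·(7·n + 3·k − 5)    [distributive law]
= (−45·n² − 83·n − 107·k·n − 28 − 81·k − 56·k²)·(−3·n + 7)·(7·n + 3·k − 5)    [combine like terms]
= (135·n³ − 315·n² + 249·n² − 581·n + 321·k·n² − 749·k·n + 84·n − 196 + 243·k·n − 567·k + 168·k²·n − 392·k²)·(7·n + 3·k − 5)    [distributive law]
= (135·n³ − 66·n² − 497·n + 321·k·n² − 506·k·n − 196 − 567·k + 168·k²·n − 392·k²)·(7·n + 3·k − 5)    [combine like terms]
= 945·n⁴ + 405·k·n³ − 675·n³ − 462·n³ − 198·k·n² + 330·n² − 3479·n² − 1491·k·n + 2485·n + 2247·k·n³ + 963·k²·n² − 1605·k·n² − 3542·k·n² − 1518·k²·n + 2530·k·n − 1372·n − 588·k + 980 − 3969·k·n − 1701·k² + 2835·k + 1176·k²·n² + 504·k³·n − 840·k²·n − 2744·k²·n − 1176·k³ + 1960·k²    [distributive law]
= 945·n⁴ + 2652·k·n³ − 1137·n³ − 5345·k·n² − 3149·n² − 2930·k·n + 1113·n + 2139·k²·n² − 5102·k²·n + 2247·k + 980 + 259·k² + 504·k³·n − 1176·k³    [combine like terms]

945·n⁴ + 2652·k·n³ − 1137·n³ − 5345·k·n² − 3149·n² − 2930·k·n + 1113·n + 2139·k²·n² − 5102·k²·n + 2247·k + 980 + 259·k² + 504·k³·n − 1176·k³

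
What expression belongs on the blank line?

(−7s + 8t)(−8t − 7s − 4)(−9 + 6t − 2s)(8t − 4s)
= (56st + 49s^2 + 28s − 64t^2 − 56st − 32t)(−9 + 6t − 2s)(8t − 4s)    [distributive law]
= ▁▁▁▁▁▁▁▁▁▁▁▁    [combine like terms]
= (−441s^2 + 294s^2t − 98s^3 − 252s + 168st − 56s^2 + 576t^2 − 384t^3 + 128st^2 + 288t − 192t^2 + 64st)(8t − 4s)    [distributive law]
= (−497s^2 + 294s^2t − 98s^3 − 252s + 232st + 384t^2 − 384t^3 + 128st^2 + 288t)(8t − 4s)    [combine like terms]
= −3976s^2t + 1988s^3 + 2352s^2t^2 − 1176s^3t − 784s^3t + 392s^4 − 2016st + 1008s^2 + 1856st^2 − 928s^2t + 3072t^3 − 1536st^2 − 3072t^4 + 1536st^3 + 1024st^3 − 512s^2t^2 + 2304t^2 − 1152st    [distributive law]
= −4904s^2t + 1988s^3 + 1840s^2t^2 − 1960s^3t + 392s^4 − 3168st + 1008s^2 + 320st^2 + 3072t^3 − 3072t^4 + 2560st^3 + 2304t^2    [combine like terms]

By combine like terms:

(49s^2 + 28s − 64t^2 − 32t)(−9 + 6t − 2s)(8t − 4s)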